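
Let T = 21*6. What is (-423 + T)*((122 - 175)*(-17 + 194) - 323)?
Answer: 2882088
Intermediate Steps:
T = 126
(-423 + T)*((122 - 175)*(-17 + 194) - 323) = (-423 + 126)*((122 - 175)*(-17 + 194) - 323) = -297*(-53*177 - 323) = -297*(-9381 - 323) = -297*(-9704) = 2882088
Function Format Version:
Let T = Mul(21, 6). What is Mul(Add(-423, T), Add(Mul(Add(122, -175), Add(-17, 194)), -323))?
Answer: 2882088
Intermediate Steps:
T = 126
Mul(Add(-423, T), Add(Mul(Add(122, -175), Add(-17, 194)), -323)) = Mul(Add(-423, 126), Add(Mul(Add(122, -175), Add(-17, 194)), -323)) = Mul(-297, Add(Mul(-53, 177), -323)) = Mul(-297, Add(-9381, -323)) = Mul(-297, -9704) = 2882088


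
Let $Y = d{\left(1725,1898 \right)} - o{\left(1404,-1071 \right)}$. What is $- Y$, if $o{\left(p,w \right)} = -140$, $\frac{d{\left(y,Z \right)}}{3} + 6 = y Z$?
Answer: $-9822272$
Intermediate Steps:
$d{\left(y,Z \right)} = -18 + 3 Z y$ ($d{\left(y,Z \right)} = -18 + 3 y Z = -18 + 3 Z y$)
$Y = 9822272$ ($Y = \left(-18 + 3 \cdot 1898 \cdot 1725\right) - -140 = \left(-18 + 9822150\right) + 140 = 9822132 + 140 = 9822272$)
$- Y = \left(-1\right) 9822272 = -9822272$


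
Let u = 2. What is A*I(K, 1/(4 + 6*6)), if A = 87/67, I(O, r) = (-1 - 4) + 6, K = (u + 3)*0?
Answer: 87/67 ≈ 1.2985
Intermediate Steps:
K = 0 (K = (2 + 3)*0 = 5*0 = 0)
I(O, r) = 1 (I(O, r) = -5 + 6 = 1)
A = 87/67 (A = 87*(1/67) = 87/67 ≈ 1.2985)
A*I(K, 1/(4 + 6*6)) = (87/67)*1 = 87/67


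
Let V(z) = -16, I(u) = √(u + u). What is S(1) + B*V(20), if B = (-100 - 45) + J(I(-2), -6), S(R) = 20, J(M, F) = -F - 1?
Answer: 2260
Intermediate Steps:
I(u) = √2*√u (I(u) = √(2*u) = √2*√u)
J(M, F) = -1 - F
B = -140 (B = (-100 - 45) + (-1 - 1*(-6)) = -145 + (-1 + 6) = -145 + 5 = -140)
S(1) + B*V(20) = 20 - 140*(-16) = 20 + 2240 = 2260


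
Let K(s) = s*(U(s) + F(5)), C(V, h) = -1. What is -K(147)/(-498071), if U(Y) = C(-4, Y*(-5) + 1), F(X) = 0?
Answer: -21/71153 ≈ -0.00029514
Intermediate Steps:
U(Y) = -1
K(s) = -s (K(s) = s*(-1 + 0) = s*(-1) = -s)
-K(147)/(-498071) = -(-1)*147/(-498071) = -1*(-147)*(-1/498071) = 147*(-1/498071) = -21/71153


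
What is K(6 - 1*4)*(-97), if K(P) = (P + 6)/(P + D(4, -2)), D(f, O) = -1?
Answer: -776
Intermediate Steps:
K(P) = (6 + P)/(-1 + P) (K(P) = (P + 6)/(P - 1) = (6 + P)/(-1 + P))
K(6 - 1*4)*(-97) = ((6 + (6 - 1*4))/(-1 + (6 - 1*4)))*(-97) = ((6 + (6 - 4))/(-1 + (6 - 4)))*(-97) = ((6 + 2)/(-1 + 2))*(-97) = (8/1)*(-97) = (1*8)*(-97) = 8*(-97) = -776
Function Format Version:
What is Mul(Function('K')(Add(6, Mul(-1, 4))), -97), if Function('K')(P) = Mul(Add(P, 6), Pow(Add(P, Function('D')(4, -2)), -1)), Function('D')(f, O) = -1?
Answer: -776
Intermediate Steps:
Function('K')(P) = Mul(Pow(Add(-1, P), -1), Add(6, P)) (Function('K')(P) = Mul(Add(P, 6), Pow(Add(P, -1), -1)) = Mul(Add(6, P), Pow(Add(-1, P), -1)) = Mul(Pow(Add(-1, P), -1), Add(6, P)))
Mul(Function('K')(Add(6, Mul(-1, 4))), -97) = Mul(Mul(Pow(Add(-1, Add(6, Mul(-1, 4))), -1), Add(6, Add(6, Mul(-1, 4)))), -97) = Mul(Mul(Pow(Add(-1, Add(6, -4)), -1), Add(6, Add(6, -4))), -97) = Mul(Mul(Pow(Add(-1, 2), -1), Add(6, 2)), -97) = Mul(Mul(Pow(1, -1), 8), -97) = Mul(Mul(1, 8), -97) = Mul(8, -97) = -776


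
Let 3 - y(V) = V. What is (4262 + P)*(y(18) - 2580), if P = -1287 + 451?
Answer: -8890470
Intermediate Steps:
y(V) = 3 - V
P = -836
(4262 + P)*(y(18) - 2580) = (4262 - 836)*((3 - 1*18) - 2580) = 3426*((3 - 18) - 2580) = 3426*(-15 - 2580) = 3426*(-2595) = -8890470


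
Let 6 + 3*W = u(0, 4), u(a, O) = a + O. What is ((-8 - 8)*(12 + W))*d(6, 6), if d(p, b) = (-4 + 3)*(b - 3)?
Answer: 544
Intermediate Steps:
u(a, O) = O + a
W = -⅔ (W = -2 + (4 + 0)/3 = -2 + (⅓)*4 = -2 + 4/3 = -⅔ ≈ -0.66667)
d(p, b) = 3 - b (d(p, b) = -(-3 + b) = 3 - b)
((-8 - 8)*(12 + W))*d(6, 6) = ((-8 - 8)*(12 - ⅔))*(3 - 1*6) = (-16*34/3)*(3 - 6) = -544/3*(-3) = 544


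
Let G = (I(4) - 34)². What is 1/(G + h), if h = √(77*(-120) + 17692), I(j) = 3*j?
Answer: 121/56451 - √2113/112902 ≈ 0.0017363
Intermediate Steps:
G = 484 (G = (3*4 - 34)² = (12 - 34)² = (-22)² = 484)
h = 2*√2113 (h = √(-9240 + 17692) = √8452 = 2*√2113 ≈ 91.935)
1/(G + h) = 1/(484 + 2*√2113)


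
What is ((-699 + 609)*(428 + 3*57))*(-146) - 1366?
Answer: 7869494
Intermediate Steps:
((-699 + 609)*(428 + 3*57))*(-146) - 1366 = -90*(428 + 171)*(-146) - 1366 = -90*599*(-146) - 1366 = -53910*(-146) - 1366 = 7870860 - 1366 = 7869494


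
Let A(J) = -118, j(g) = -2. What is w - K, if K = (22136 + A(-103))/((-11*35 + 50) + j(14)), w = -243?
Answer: -59873/337 ≈ -177.66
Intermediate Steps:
K = -22018/337 (K = (22136 - 118)/((-11*35 + 50) - 2) = 22018/((-385 + 50) - 2) = 22018/(-335 - 2) = 22018/(-337) = 22018*(-1/337) = -22018/337 ≈ -65.335)
w - K = -243 - 1*(-22018/337) = -243 + 22018/337 = -59873/337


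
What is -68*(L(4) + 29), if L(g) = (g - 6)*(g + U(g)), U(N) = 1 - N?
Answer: -1836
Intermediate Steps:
L(g) = -6 + g (L(g) = (g - 6)*(g + (1 - g)) = (-6 + g)*1 = -6 + g)
-68*(L(4) + 29) = -68*((-6 + 4) + 29) = -68*(-2 + 29) = -68*27 = -1836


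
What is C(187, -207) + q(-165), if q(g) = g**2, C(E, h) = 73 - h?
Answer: 27505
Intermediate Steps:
C(187, -207) + q(-165) = (73 - 1*(-207)) + (-165)**2 = (73 + 207) + 27225 = 280 + 27225 = 27505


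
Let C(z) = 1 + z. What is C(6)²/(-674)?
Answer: -49/674 ≈ -0.072700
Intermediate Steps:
C(6)²/(-674) = (1 + 6)²/(-674) = 7²*(-1/674) = 49*(-1/674) = -49/674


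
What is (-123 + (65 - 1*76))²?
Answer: 17956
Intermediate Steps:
(-123 + (65 - 1*76))² = (-123 + (65 - 76))² = (-123 - 11)² = (-134)² = 17956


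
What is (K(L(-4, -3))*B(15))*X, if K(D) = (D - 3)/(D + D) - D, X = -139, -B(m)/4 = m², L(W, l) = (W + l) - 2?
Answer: 1209300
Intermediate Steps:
L(W, l) = -2 + W + l
B(m) = -4*m²
K(D) = -D + (-3 + D)/(2*D) (K(D) = (-3 + D)/((2*D)) - D = (-3 + D)*(1/(2*D)) - D = (-3 + D)/(2*D) - D = -D + (-3 + D)/(2*D))
(K(L(-4, -3))*B(15))*X = ((½ - (-2 - 4 - 3) - 3/(2*(-2 - 4 - 3)))*(-4*15²))*(-139) = ((½ - 1*(-9) - 3/2/(-9))*(-4*225))*(-139) = ((½ + 9 - 3/2*(-⅑))*(-900))*(-139) = ((½ + 9 + ⅙)*(-900))*(-139) = ((29/3)*(-900))*(-139) = -8700*(-139) = 1209300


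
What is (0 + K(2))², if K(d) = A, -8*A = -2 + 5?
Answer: 9/64 ≈ 0.14063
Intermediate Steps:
A = -3/8 (A = -(-2 + 5)/8 = -⅛*3 = -3/8 ≈ -0.37500)
K(d) = -3/8
(0 + K(2))² = (0 - 3/8)² = (-3/8)² = 9/64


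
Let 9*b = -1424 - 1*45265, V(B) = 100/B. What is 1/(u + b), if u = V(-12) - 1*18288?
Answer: -1/23484 ≈ -4.2582e-5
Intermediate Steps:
u = -54889/3 (u = 100/(-12) - 1*18288 = 100*(-1/12) - 18288 = -25/3 - 18288 = -54889/3 ≈ -18296.)
b = -15563/3 (b = (-1424 - 1*45265)/9 = (-1424 - 45265)/9 = (⅑)*(-46689) = -15563/3 ≈ -5187.7)
1/(u + b) = 1/(-54889/3 - 15563/3) = 1/(-23484) = -1/23484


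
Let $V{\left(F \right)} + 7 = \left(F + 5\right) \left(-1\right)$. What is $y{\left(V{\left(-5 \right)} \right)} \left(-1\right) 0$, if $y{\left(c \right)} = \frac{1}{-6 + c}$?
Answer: $0$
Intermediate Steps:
$V{\left(F \right)} = -12 - F$ ($V{\left(F \right)} = -7 + \left(F + 5\right) \left(-1\right) = -7 + \left(5 + F\right) \left(-1\right) = -7 - \left(5 + F\right) = -12 - F$)
$y{\left(V{\left(-5 \right)} \right)} \left(-1\right) 0 = \frac{1}{-6 - 7} \left(-1\right) 0 = \frac{1}{-13} \left(-1\right) 0 = \left(- \frac{1}{13}\right) \left(-1\right) 0 = \frac{1}{13} \cdot 0 = 0$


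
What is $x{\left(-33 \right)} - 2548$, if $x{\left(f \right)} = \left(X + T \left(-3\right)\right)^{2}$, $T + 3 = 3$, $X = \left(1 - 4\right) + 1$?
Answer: $-2544$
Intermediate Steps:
$X = -2$ ($X = -3 + 1 = -2$)
$T = 0$ ($T = -3 + 3 = 0$)
$x{\left(f \right)} = 4$ ($x{\left(f \right)} = \left(-2 + 0 \left(-3\right)\right)^{2} = \left(-2 + 0\right)^{2} = \left(-2\right)^{2} = 4$)
$x{\left(-33 \right)} - 2548 = 4 - 2548 = -2544$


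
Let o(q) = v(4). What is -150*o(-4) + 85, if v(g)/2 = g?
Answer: -1115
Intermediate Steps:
v(g) = 2*g
o(q) = 8 (o(q) = 2*4 = 8)
-150*o(-4) + 85 = -150*8 + 85 = -1200 + 85 = -1115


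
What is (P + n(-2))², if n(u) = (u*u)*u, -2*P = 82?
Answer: 2401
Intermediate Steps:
P = -41 (P = -½*82 = -41)
n(u) = u³ (n(u) = u²*u = u³)
(P + n(-2))² = (-41 + (-2)³)² = (-41 - 8)² = (-49)² = 2401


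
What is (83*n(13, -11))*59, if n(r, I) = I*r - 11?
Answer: -754138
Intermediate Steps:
n(r, I) = -11 + I*r
(83*n(13, -11))*59 = (83*(-11 - 11*13))*59 = (83*(-11 - 143))*59 = (83*(-154))*59 = -12782*59 = -754138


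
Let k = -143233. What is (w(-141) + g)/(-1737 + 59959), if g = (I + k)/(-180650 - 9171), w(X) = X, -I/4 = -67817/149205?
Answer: -1986032678254/824488795740855 ≈ -0.0024088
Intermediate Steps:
I = 271268/149205 (I = -(-271268)/149205 = -4*(-67817/149205) = 271268/149205 ≈ 1.8181)
g = 21370808497/28322242305 (g = (271268/149205 - 143233)/(-180650 - 9171) = -21370808497/149205/(-189821) = -21370808497/149205*(-1/189821) = 21370808497/28322242305 ≈ 0.75456)
(w(-141) + g)/(-1737 + 59959) = (-141 + 21370808497/28322242305)/(-1737 + 59959) = -3972065356508/28322242305/58222 = -3972065356508/28322242305*1/58222 = -1986032678254/824488795740855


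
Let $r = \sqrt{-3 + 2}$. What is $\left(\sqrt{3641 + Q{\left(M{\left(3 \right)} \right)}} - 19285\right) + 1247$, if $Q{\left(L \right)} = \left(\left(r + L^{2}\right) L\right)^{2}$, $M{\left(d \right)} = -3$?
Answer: $-18038 + \sqrt{4361 + 162 i} \approx -17972.0 + 1.2264 i$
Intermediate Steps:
$r = i$ ($r = \sqrt{-1} = i \approx 1.0 i$)
$Q{\left(L \right)} = L^{2} \left(i + L^{2}\right)^{2}$ ($Q{\left(L \right)} = \left(\left(i + L^{2}\right) L\right)^{2} = \left(L \left(i + L^{2}\right)\right)^{2} = L^{2} \left(i + L^{2}\right)^{2}$)
$\left(\sqrt{3641 + Q{\left(M{\left(3 \right)} \right)}} - 19285\right) + 1247 = \left(\sqrt{3641 + \left(-3\right)^{2} \left(i + \left(-3\right)^{2}\right)^{2}} - 19285\right) + 1247 = \left(\sqrt{3641 + 9 \left(i + 9\right)^{2}} - 19285\right) + 1247 = \left(\sqrt{3641 + 9 \left(9 + i\right)^{2}} - 19285\right) + 1247 = \left(-19285 + \sqrt{3641 + 9 \left(9 + i\right)^{2}}\right) + 1247 = -18038 + \sqrt{3641 + 9 \left(9 + i\right)^{2}}$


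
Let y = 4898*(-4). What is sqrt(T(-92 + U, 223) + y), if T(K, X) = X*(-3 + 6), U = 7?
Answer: I*sqrt(18923) ≈ 137.56*I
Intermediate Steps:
T(K, X) = 3*X (T(K, X) = X*3 = 3*X)
y = -19592
sqrt(T(-92 + U, 223) + y) = sqrt(3*223 - 19592) = sqrt(669 - 19592) = sqrt(-18923) = I*sqrt(18923)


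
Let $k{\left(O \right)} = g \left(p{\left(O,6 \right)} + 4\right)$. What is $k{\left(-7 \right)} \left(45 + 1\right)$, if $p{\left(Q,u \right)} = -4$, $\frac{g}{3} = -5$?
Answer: $0$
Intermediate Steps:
$g = -15$ ($g = 3 \left(-5\right) = -15$)
$k{\left(O \right)} = 0$ ($k{\left(O \right)} = - 15 \left(-4 + 4\right) = \left(-15\right) 0 = 0$)
$k{\left(-7 \right)} \left(45 + 1\right) = 0 \left(45 + 1\right) = 0 \cdot 46 = 0$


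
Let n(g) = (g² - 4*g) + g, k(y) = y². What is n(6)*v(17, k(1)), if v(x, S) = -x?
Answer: -306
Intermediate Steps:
n(g) = g² - 3*g
n(6)*v(17, k(1)) = (6*(-3 + 6))*(-1*17) = (6*3)*(-17) = 18*(-17) = -306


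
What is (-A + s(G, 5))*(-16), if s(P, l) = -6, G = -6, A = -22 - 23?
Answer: -624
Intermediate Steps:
A = -45
(-A + s(G, 5))*(-16) = (-1*(-45) - 6)*(-16) = (45 - 6)*(-16) = 39*(-16) = -624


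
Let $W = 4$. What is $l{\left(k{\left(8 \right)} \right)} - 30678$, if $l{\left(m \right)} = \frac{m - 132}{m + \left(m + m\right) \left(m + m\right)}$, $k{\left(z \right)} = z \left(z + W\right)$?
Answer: $- \frac{94488243}{3080} \approx -30678.0$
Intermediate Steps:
$k{\left(z \right)} = z \left(4 + z\right)$ ($k{\left(z \right)} = z \left(z + 4\right) = z \left(4 + z\right)$)
$l{\left(m \right)} = \frac{-132 + m}{m + 4 m^{2}}$ ($l{\left(m \right)} = \frac{-132 + m}{m + 2 m 2 m} = \frac{-132 + m}{m + 4 m^{2}}$)
$l{\left(k{\left(8 \right)} \right)} - 30678 = \frac{-132 + 8 \left(4 + 8\right)}{8 \left(4 + 8\right) \left(1 + 4 \cdot 8 \left(4 + 8\right)\right)} - 30678 = \frac{-132 + 8 \cdot 12}{8 \cdot 12 \left(1 + 4 \cdot 8 \cdot 12\right)} - 30678 = \frac{-132 + 96}{96 \left(1 + 4 \cdot 96\right)} - 30678 = \frac{1}{96} \frac{1}{1 + 384} \left(-36\right) - 30678 = \frac{1}{96} \cdot \frac{1}{385} \left(-36\right) - 30678 = - \frac{3}{3080} - 30678 = - \frac{94488243}{3080}$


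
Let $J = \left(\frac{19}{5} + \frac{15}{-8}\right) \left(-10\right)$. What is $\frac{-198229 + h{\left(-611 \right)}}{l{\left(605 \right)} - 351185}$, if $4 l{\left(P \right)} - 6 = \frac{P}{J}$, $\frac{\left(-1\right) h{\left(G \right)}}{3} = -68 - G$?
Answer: $\frac{2798012}{4916679} \approx 0.56909$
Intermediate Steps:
$J = - \frac{77}{4}$ ($J = \left(19 \cdot \frac{1}{5} + 15 \left(- \frac{1}{8}\right)\right) \left(-10\right) = \left(\frac{19}{5} - \frac{15}{8}\right) \left(-10\right) = \frac{77}{40} \left(-10\right) = - \frac{77}{4} \approx -19.25$)
$h{\left(G \right)} = 204 + 3 G$ ($h{\left(G \right)} = - 3 \left(-68 - G\right) = 204 + 3 G$)
$l{\left(P \right)} = \frac{3}{2} - \frac{P}{77}$ ($l{\left(P \right)} = \frac{3}{2} + \frac{P \frac{1}{- \frac{77}{4}}}{4} = \frac{3}{2} + \frac{P \left(- \frac{4}{77}\right)}{4} = \frac{3}{2} + \frac{\left(- \frac{4}{77}\right) P}{4} = \frac{3}{2} - \frac{P}{77}$)
$\frac{-198229 + h{\left(-611 \right)}}{l{\left(605 \right)} - 351185} = \frac{-198229 + \left(204 + 3 \left(-611\right)\right)}{\left(\frac{3}{2} - \frac{55}{7}\right) - 351185} = \frac{-198229 + \left(204 - 1833\right)}{\left(\frac{3}{2} - \frac{55}{7}\right) - 351185} = \frac{-198229 - 1629}{- \frac{89}{14} - 351185} = - \frac{199858}{- \frac{4916679}{14}} = \left(-199858\right) \left(- \frac{14}{4916679}\right) = \frac{2798012}{4916679}$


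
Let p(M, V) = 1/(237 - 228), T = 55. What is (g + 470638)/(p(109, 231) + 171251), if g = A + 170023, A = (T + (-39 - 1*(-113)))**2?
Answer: 2957859/770630 ≈ 3.8382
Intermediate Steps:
A = 16641 (A = (55 + (-39 - 1*(-113)))**2 = (55 + (-39 + 113))**2 = (55 + 74)**2 = 129**2 = 16641)
p(M, V) = 1/9
g = 186664 (g = 16641 + 170023 = 186664)
(g + 470638)/(p(109, 231) + 171251) = (186664 + 470638)/(1/9 + 171251) = 657302/(1541260/9) = 657302*(9/1541260) = 2957859/770630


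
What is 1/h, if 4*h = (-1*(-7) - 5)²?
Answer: 1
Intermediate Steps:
h = 1 (h = (-1*(-7) - 5)²/4 = (7 - 5)²/4 = (¼)*2² = (¼)*4 = 1)
1/h = 1/1 = 1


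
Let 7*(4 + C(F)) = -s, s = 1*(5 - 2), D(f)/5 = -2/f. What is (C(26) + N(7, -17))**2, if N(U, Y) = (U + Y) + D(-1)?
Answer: 961/49 ≈ 19.612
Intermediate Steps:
D(f) = -10/f (D(f) = 5*(-2/f) = -10/f)
s = 3 (s = 1*3 = 3)
N(U, Y) = 10 + U + Y (N(U, Y) = (U + Y) - 10/(-1) = (U + Y) - 10*(-1) = (U + Y) + 10 = 10 + U + Y)
C(F) = -31/7 (C(F) = -4 + (-1*3)/7 = -4 + (1/7)*(-3) = -4 - 3/7 = -31/7)
(C(26) + N(7, -17))**2 = (-31/7 + (10 + 7 - 17))**2 = (-31/7 + 0)**2 = (-31/7)**2 = 961/49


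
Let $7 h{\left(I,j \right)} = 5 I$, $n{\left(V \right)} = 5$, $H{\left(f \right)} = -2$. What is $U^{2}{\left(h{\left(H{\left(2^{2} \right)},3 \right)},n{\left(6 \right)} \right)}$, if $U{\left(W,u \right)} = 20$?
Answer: $400$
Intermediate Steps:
$h{\left(I,j \right)} = \frac{5 I}{7}$
$U^{2}{\left(h{\left(H{\left(2^{2} \right)},3 \right)},n{\left(6 \right)} \right)} = 20^{2} = 400$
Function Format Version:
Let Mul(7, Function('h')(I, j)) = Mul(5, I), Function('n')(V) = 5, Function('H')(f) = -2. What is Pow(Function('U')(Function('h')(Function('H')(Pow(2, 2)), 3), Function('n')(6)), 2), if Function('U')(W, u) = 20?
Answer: 400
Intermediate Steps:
Function('h')(I, j) = Mul(Rational(5, 7), I) (Function('h')(I, j) = Mul(Rational(1, 7), Mul(5, I)) = Mul(Rational(5, 7), I))
Pow(Function('U')(Function('h')(Function('H')(Pow(2, 2)), 3), Function('n')(6)), 2) = Pow(20, 2) = 400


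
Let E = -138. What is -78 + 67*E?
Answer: -9324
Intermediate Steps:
-78 + 67*E = -78 + 67*(-138) = -78 - 9246 = -9324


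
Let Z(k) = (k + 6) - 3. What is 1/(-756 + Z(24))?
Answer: -1/729 ≈ -0.0013717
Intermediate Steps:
Z(k) = 3 + k (Z(k) = (6 + k) - 3 = 3 + k)
1/(-756 + Z(24)) = 1/(-756 + (3 + 24)) = 1/(-756 + 27) = 1/(-729) = -1/729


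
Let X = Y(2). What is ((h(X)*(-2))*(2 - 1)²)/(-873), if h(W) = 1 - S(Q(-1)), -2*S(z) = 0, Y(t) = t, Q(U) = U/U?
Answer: 2/873 ≈ 0.0022909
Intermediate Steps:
Q(U) = 1
S(z) = 0 (S(z) = -½*0 = 0)
X = 2
h(W) = 1 (h(W) = 1 - 1*0 = 1 + 0 = 1)
((h(X)*(-2))*(2 - 1)²)/(-873) = ((1*(-2))*(2 - 1)²)/(-873) = -2*1²*(-1/873) = -2*1*(-1/873) = -2*(-1/873) = 2/873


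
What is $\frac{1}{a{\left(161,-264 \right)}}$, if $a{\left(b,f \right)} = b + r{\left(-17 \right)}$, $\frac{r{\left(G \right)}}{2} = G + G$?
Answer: $\frac{1}{93} \approx 0.010753$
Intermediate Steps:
$r{\left(G \right)} = 4 G$ ($r{\left(G \right)} = 2 \left(G + G\right) = 2 \cdot 2 G = 4 G$)
$a{\left(b,f \right)} = -68 + b$ ($a{\left(b,f \right)} = b + 4 \left(-17\right) = b - 68 = -68 + b$)
$\frac{1}{a{\left(161,-264 \right)}} = \frac{1}{-68 + 161} = \frac{1}{93}$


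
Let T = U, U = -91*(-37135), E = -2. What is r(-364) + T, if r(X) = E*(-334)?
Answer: 3379953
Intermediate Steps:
U = 3379285
r(X) = 668 (r(X) = -2*(-334) = 668)
T = 3379285
r(-364) + T = 668 + 3379285 = 3379953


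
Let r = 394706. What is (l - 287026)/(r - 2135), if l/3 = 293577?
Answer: 593705/392571 ≈ 1.5124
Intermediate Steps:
l = 880731 (l = 3*293577 = 880731)
(l - 287026)/(r - 2135) = (880731 - 287026)/(394706 - 2135) = 593705/392571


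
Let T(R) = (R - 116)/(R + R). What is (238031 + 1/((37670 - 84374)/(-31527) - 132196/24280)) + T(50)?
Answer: 3008869083531077/12640709050 ≈ 2.3803e+5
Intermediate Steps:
T(R) = (-116 + R)/(2*R) (T(R) = (-116 + R)/((2*R)) = (-116 + R)*(1/(2*R)) = (-116 + R)/(2*R))
(238031 + 1/((37670 - 84374)/(-31527) - 132196/24280)) + T(50) = (238031 + 1/((37670 - 84374)/(-31527) - 132196/24280)) + (½)*(-116 + 50)/50 = (238031 + 1/(-46704*(-1/31527) - 132196*1/24280)) + (½)*(1/50)*(-66) = (238031 + 1/(15568/10509 - 33049/6070)) - 33/50 = (238031 + 1/(-252814181/63789630)) - 33/50 = (238031 - 63789630/252814181) - 33/50 = 60177548527981/252814181 - 33/50 = 3008869083531077/12640709050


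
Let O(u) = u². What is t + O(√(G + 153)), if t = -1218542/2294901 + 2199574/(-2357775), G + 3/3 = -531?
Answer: -65484520477/172117575 ≈ -380.46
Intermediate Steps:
G = -532 (G = -1 - 531 = -532)
t = -251959552/172117575 (t = -1218542*1/2294901 + 2199574*(-1/2357775) = -1218542/2294901 - 2199574/2357775 = -251959552/172117575 ≈ -1.4639)
t + O(√(G + 153)) = -251959552/172117575 + (√(-532 + 153))² = -251959552/172117575 + (√(-379))² = -251959552/172117575 + (I*√379)² = -251959552/172117575 - 379 = -65484520477/172117575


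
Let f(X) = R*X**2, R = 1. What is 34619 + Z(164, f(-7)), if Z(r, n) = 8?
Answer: 34627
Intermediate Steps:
f(X) = X**2 (f(X) = 1*X**2 = X**2)
34619 + Z(164, f(-7)) = 34619 + 8 = 34627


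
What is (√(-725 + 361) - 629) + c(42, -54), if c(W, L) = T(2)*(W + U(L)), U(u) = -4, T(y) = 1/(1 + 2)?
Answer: -1849/3 + 2*I*√91 ≈ -616.33 + 19.079*I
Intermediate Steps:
T(y) = ⅓ (T(y) = 1/3 = ⅓)
c(W, L) = -4/3 + W/3 (c(W, L) = (W - 4)/3 = (-4 + W)/3 = -4/3 + W/3)
(√(-725 + 361) - 629) + c(42, -54) = (√(-725 + 361) - 629) + (-4/3 + (⅓)*42) = (√(-364) - 629) + (-4/3 + 14) = (2*I*√91 - 629) + 38/3 = (-629 + 2*I*√91) + 38/3 = -1849/3 + 2*I*√91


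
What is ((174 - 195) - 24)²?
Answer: 2025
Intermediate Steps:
((174 - 195) - 24)² = (-21 - 24)² = (-45)² = 2025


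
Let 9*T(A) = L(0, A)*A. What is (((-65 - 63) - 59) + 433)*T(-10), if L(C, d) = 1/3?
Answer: -820/9 ≈ -91.111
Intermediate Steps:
L(C, d) = ⅓
T(A) = A/27 (T(A) = (A/3)/9 = A/27)
(((-65 - 63) - 59) + 433)*T(-10) = (((-65 - 63) - 59) + 433)*((1/27)*(-10)) = ((-128 - 59) + 433)*(-10/27) = (-187 + 433)*(-10/27) = 246*(-10/27) = -820/9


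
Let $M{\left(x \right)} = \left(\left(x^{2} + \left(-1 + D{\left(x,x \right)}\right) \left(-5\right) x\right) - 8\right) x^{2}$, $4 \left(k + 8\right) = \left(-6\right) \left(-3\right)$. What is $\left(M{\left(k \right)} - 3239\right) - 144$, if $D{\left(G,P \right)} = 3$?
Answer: $- \frac{46435}{16} \approx -2902.2$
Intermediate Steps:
$k = - \frac{7}{2}$ ($k = -8 + \frac{\left(-6\right) \left(-3\right)}{4} = -8 + \frac{1}{4} \cdot 18 = -8 + \frac{9}{2} = - \frac{7}{2} \approx -3.5$)
$M{\left(x \right)} = x^{2} \left(-8 + x^{2} - 10 x\right)$ ($M{\left(x \right)} = \left(\left(x^{2} + \left(-1 + 3\right) \left(-5\right) x\right) - 8\right) x^{2} = \left(\left(x^{2} + 2 \left(-5\right) x\right) - 8\right) x^{2} = \left(\left(x^{2} - 10 x\right) - 8\right) x^{2} = \left(-8 + x^{2} - 10 x\right) x^{2} = x^{2} \left(-8 + x^{2} - 10 x\right)$)
$\left(M{\left(k \right)} - 3239\right) - 144 = \left(\left(- \frac{7}{2}\right)^{2} \left(-8 + \left(- \frac{7}{2}\right)^{2} - -35\right) - 3239\right) - 144 = \left(\frac{49 \left(-8 + \frac{49}{4} + 35\right)}{4} - 3239\right) - 144 = \left(\frac{49}{4} \cdot \frac{157}{4} - 3239\right) - 144 = \left(\frac{7693}{16} - 3239\right) - 144 = - \frac{44131}{16} - 144 = - \frac{46435}{16}$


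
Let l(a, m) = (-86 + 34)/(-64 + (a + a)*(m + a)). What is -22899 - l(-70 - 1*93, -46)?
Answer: -779367439/34035 ≈ -22899.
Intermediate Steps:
l(a, m) = -52/(-64 + 2*a*(a + m)) (l(a, m) = -52/(-64 + (2*a)*(a + m)) = -52/(-64 + 2*a*(a + m)))
-22899 - l(-70 - 1*93, -46) = -22899 - (-26)/(-32 + (-70 - 1*93)² + (-70 - 1*93)*(-46)) = -22899 - (-26)/(-32 + (-70 - 93)² + (-70 - 93)*(-46)) = -22899 - (-26)/(-32 + (-163)² - 163*(-46)) = -22899 - (-26)/(-32 + 26569 + 7498) = -22899 - (-26)/34035 = -22899 - 1*(-26/34035) = -22899 + 26/34035 = -779367439/34035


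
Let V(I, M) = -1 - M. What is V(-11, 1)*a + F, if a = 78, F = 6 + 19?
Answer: -131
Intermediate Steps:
F = 25
V(-11, 1)*a + F = (-1 - 1*1)*78 + 25 = (-1 - 1)*78 + 25 = -2*78 + 25 = -156 + 25 = -131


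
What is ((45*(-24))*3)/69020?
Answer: -162/3451 ≈ -0.046943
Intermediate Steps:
((45*(-24))*3)/69020 = -1080*3*(1/69020) = -3240*1/69020 = -162/3451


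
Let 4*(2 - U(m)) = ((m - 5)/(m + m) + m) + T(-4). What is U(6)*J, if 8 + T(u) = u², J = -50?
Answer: 1825/24 ≈ 76.042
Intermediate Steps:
T(u) = -8 + u²
U(m) = -m/4 - (-5 + m)/(8*m) (U(m) = 2 - (((m - 5)/(m + m) + m) + (-8 + (-4)²))/4 = 2 - (((-5 + m)/((2*m)) + m) + (-8 + 16))/4 = 2 - (((-5 + m)*(1/(2*m)) + m) + 8)/4 = 2 - (((-5 + m)/(2*m) + m) + 8)/4 = 2 - ((m + (-5 + m)/(2*m)) + 8)/4 = 2 - (8 + m + (-5 + m)/(2*m))/4 = 2 + (-2 - m/4 - (-5 + m)/(8*m)) = -m/4 - (-5 + m)/(8*m))
U(6)*J = ((⅛)*(5 - 1*6*(1 + 2*6))/6)*(-50) = ((⅛)*(⅙)*(5 - 1*6*(1 + 12)))*(-50) = ((⅛)*(⅙)*(5 - 1*6*13))*(-50) = ((⅛)*(⅙)*(5 - 78))*(-50) = ((⅛)*(⅙)*(-73))*(-50) = -73/48*(-50) = 1825/24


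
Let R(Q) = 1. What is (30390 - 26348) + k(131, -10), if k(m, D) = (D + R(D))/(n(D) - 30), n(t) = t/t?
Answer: 117227/29 ≈ 4042.3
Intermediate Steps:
n(t) = 1
k(m, D) = -1/29 - D/29 (k(m, D) = (D + 1)/(1 - 30) = (1 + D)/(-29) = (1 + D)*(-1/29) = -1/29 - D/29)
(30390 - 26348) + k(131, -10) = (30390 - 26348) + (-1/29 - 1/29*(-10)) = 4042 + (-1/29 + 10/29) = 4042 + 9/29 = 117227/29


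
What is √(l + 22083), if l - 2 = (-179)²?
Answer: 3*√6014 ≈ 232.65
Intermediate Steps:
l = 32043 (l = 2 + (-179)² = 2 + 32041 = 32043)
√(l + 22083) = √(32043 + 22083) = √54126 = 3*√6014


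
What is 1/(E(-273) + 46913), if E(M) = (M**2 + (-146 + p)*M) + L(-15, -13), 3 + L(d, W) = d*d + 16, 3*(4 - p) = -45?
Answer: 1/156351 ≈ 6.3959e-6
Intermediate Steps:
p = 19 (p = 4 - 1/3*(-45) = 4 + 15 = 19)
L(d, W) = 13 + d**2 (L(d, W) = -3 + (d*d + 16) = -3 + (d**2 + 16) = -3 + (16 + d**2) = 13 + d**2)
E(M) = 238 + M**2 - 127*M (E(M) = (M**2 + (-146 + 19)*M) + (13 + (-15)**2) = (M**2 - 127*M) + (13 + 225) = (M**2 - 127*M) + 238 = 238 + M**2 - 127*M)
1/(E(-273) + 46913) = 1/((238 + (-273)**2 - 127*(-273)) + 46913) = 1/((238 + 74529 + 34671) + 46913) = 1/(109438 + 46913) = 1/156351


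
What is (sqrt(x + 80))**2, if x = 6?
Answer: 86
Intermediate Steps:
(sqrt(x + 80))**2 = (sqrt(6 + 80))**2 = (sqrt(86))**2 = 86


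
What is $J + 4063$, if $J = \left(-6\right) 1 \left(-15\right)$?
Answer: $4153$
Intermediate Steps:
$J = 90$ ($J = \left(-6\right) \left(-15\right) = 90$)
$J + 4063 = 90 + 4063 = 4153$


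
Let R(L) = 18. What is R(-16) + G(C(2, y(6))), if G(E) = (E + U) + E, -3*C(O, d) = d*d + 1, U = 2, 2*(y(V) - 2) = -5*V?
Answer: -280/3 ≈ -93.333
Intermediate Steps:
y(V) = 2 - 5*V/2 (y(V) = 2 + (-5*V)/2 = 2 - 5*V/2)
C(O, d) = -⅓ - d²/3 (C(O, d) = -(d*d + 1)/3 = -(d² + 1)/3 = -(1 + d²)/3 = -⅓ - d²/3)
G(E) = 2 + 2*E (G(E) = (E + 2) + E = (2 + E) + E = 2 + 2*E)
R(-16) + G(C(2, y(6))) = 18 + (2 + 2*(-⅓ - (2 - 5/2*6)²/3)) = 18 + (2 + 2*(-⅓ - (2 - 15)²/3)) = 18 + (2 + 2*(-⅓ - ⅓*(-13)²)) = 18 + (2 + 2*(-⅓ - ⅓*169)) = 18 + (2 + 2*(-⅓ - 169/3)) = 18 + (2 + 2*(-170/3)) = 18 + (2 - 340/3) = 18 - 334/3 = -280/3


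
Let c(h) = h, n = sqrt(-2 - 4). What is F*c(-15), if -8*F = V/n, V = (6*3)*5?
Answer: -225*I*sqrt(6)/8 ≈ -68.892*I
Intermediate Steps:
V = 90 (V = 18*5 = 90)
n = I*sqrt(6) (n = sqrt(-6) = I*sqrt(6) ≈ 2.4495*I)
F = 15*I*sqrt(6)/8 (F = -45/(4*(I*sqrt(6))) = -45*(-I*sqrt(6)/6)/4 = -(-15)*I*sqrt(6)/8 = 15*I*sqrt(6)/8 ≈ 4.5928*I)
F*c(-15) = (15*I*sqrt(6)/8)*(-15) = -225*I*sqrt(6)/8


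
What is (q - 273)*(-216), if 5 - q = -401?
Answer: -28728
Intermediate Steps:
q = 406 (q = 5 - 1*(-401) = 5 + 401 = 406)
(q - 273)*(-216) = (406 - 273)*(-216) = 133*(-216) = -28728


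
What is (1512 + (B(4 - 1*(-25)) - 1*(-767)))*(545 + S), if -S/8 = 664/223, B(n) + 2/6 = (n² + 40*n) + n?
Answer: 500766166/223 ≈ 2.2456e+6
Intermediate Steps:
B(n) = -⅓ + n² + 41*n (B(n) = -⅓ + ((n² + 40*n) + n) = -⅓ + (n² + 41*n) = -⅓ + n² + 41*n)
S = -5312/223 ≈ -23.821
(1512 + (B(4 - 1*(-25)) - 1*(-767)))*(545 + S) = (1512 + ((-⅓ + (4 - 1*(-25))² + 41*(4 - 1*(-25))) - 1*(-767)))*(545 - 5312/223) = (1512 + ((-⅓ + (4 + 25)² + 41*(4 + 25)) + 767))*(116223/223) = (1512 + ((-⅓ + 29² + 41*29) + 767))*(116223/223) = (1512 + ((-⅓ + 841 + 1189) + 767))*(116223/223) = (1512 + (6089/3 + 767))*(116223/223) = (1512 + 8390/3)*(116223/223) = (12926/3)*(116223/223) = 500766166/223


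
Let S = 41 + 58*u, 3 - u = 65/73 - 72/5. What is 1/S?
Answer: 365/364473 ≈ 0.0010014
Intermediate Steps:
u = 6026/365 (u = 3 - (65/73 - 72/5) = 3 - 1*(-4931/365) = 3 + 4931/365 = 6026/365 ≈ 16.510)
S = 364473/365 (S = 41 + 58*(6026/365) = 41 + 349508/365 = 364473/365 ≈ 998.56)
1/S = 1/(364473/365) = 365/364473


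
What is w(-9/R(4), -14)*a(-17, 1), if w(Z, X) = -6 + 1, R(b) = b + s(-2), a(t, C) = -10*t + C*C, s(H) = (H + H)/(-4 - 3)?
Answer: -855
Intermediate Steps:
s(H) = -2*H/7 (s(H) = (2*H)/(-7) = (2*H)*(-⅐) = -2*H/7)
a(t, C) = C² - 10*t (a(t, C) = -10*t + C² = C² - 10*t)
R(b) = 4/7 + b (R(b) = b - 2/7*(-2) = b + 4/7 = 4/7 + b)
w(Z, X) = -5
w(-9/R(4), -14)*a(-17, 1) = -5*(1² - 10*(-17)) = -5*(1 + 170) = -5*171 = -855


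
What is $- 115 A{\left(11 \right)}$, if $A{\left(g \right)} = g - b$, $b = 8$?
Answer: $-345$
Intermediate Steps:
$A{\left(g \right)} = -8 + g$ ($A{\left(g \right)} = g - 8 = -8 + g$)
$- 115 A{\left(11 \right)} = - 115 \left(-8 + 11\right) = \left(-115\right) 3 = -345$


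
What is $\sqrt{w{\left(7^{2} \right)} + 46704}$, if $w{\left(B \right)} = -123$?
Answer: $\sqrt{46581} \approx 215.83$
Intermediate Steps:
$\sqrt{w{\left(7^{2} \right)} + 46704} = \sqrt{-123 + 46704} = \sqrt{46581}$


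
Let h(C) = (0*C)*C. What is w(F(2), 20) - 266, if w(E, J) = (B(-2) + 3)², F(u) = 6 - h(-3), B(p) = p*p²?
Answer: -241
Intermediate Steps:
B(p) = p³
h(C) = 0 (h(C) = 0*C = 0)
F(u) = 6 (F(u) = 6 - 1*0 = 6 + 0 = 6)
w(E, J) = 25 (w(E, J) = ((-2)³ + 3)² = (-8 + 3)² = (-5)² = 25)
w(F(2), 20) - 266 = 25 - 266 = -241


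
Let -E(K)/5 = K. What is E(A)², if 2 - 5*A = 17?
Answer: 225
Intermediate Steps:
A = -3 (A = ⅖ - ⅕*17 = ⅖ - 17/5 = -3)
E(K) = -5*K
E(A)² = (-5*(-3))² = 15² = 225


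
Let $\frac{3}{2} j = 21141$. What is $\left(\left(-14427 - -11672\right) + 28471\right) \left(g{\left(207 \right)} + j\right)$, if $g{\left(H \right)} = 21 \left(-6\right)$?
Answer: $359201088$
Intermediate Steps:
$g{\left(H \right)} = -126$
$j = 14094$ ($j = \frac{2}{3} \cdot 21141 = 14094$)
$\left(\left(-14427 - -11672\right) + 28471\right) \left(g{\left(207 \right)} + j\right) = \left(\left(-14427 - -11672\right) + 28471\right) \left(-126 + 14094\right) = \left(\left(-14427 + 11672\right) + 28471\right) 13968 = \left(-2755 + 28471\right) 13968 = 25716 \cdot 13968 = 359201088$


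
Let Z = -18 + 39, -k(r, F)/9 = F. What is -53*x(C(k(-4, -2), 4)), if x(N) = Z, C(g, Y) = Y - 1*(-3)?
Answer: -1113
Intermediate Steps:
k(r, F) = -9*F
C(g, Y) = 3 + Y (C(g, Y) = Y + 3 = 3 + Y)
Z = 21
x(N) = 21
-53*x(C(k(-4, -2), 4)) = -53*21 = -1113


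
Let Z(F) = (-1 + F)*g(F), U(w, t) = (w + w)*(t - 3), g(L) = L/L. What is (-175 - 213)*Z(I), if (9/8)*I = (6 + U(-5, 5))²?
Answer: -604892/9 ≈ -67210.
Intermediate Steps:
g(L) = 1
U(w, t) = 2*w*(-3 + t) (U(w, t) = (2*w)*(-3 + t) = 2*w*(-3 + t))
I = 1568/9 (I = 8*(6 + 2*(-5)*(-3 + 5))²/9 = 8*(6 + 2*(-5)*2)²/9 = 8*(6 - 20)²/9 = (8/9)*(-14)² = (8/9)*196 = 1568/9 ≈ 174.22)
Z(F) = -1 + F (Z(F) = (-1 + F)*1 = -1 + F)
(-175 - 213)*Z(I) = (-175 - 213)*(-1 + 1568/9) = -388*1559/9 = -604892/9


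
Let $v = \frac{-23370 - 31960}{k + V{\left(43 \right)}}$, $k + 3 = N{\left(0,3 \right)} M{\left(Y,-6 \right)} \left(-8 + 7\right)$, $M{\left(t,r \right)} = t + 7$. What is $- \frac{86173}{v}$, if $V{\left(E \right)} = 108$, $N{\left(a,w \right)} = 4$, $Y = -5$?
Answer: $\frac{8358781}{55330} \approx 151.07$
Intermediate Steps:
$M{\left(t,r \right)} = 7 + t$
$k = -11$ ($k = -3 + 4 \left(7 - 5\right) \left(-8 + 7\right) = -3 + 4 \cdot 2 \left(-1\right) = -3 + 8 \left(-1\right) = -3 - 8 = -11$)
$v = - \frac{55330}{97}$ ($v = \frac{-23370 - 31960}{-11 + 108} = - \frac{55330}{97} \approx -570.41$)
$- \frac{86173}{v} = - \frac{86173}{- \frac{55330}{97}} = \left(-86173\right) \left(- \frac{97}{55330}\right) = \frac{8358781}{55330}$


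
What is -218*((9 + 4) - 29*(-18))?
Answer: -116630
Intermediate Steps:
-218*((9 + 4) - 29*(-18)) = -218*(13 + 522) = -218*535 = -116630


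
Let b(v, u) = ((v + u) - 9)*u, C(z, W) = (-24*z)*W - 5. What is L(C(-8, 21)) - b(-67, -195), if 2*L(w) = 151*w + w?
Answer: 253207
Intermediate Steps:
C(z, W) = -5 - 24*W*z (C(z, W) = -24*W*z - 5 = -5 - 24*W*z)
L(w) = 76*w (L(w) = (151*w + w)/2 = (152*w)/2 = 76*w)
b(v, u) = u*(-9 + u + v) (b(v, u) = ((u + v) - 9)*u = (-9 + u + v)*u = u*(-9 + u + v))
L(C(-8, 21)) - b(-67, -195) = 76*(-5 - 24*21*(-8)) - (-195)*(-9 - 195 - 67) = 76*(-5 + 4032) - (-195)*(-271) = 76*4027 - 1*52845 = 306052 - 52845 = 253207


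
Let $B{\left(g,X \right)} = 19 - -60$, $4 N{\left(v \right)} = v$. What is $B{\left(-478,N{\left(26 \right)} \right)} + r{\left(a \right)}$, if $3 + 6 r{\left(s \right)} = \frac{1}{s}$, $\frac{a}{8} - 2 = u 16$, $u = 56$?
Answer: $\frac{3383665}{43104} \approx 78.5$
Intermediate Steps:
$N{\left(v \right)} = \frac{v}{4}$
$B{\left(g,X \right)} = 79$ ($B{\left(g,X \right)} = 19 + 60 = 79$)
$a = 7184$ ($a = 16 + 8 \cdot 56 \cdot 16 = 16 + 8 \cdot 896 = 16 + 7168 = 7184$)
$r{\left(s \right)} = - \frac{1}{2} + \frac{1}{6 s}$
$B{\left(-478,N{\left(26 \right)} \right)} + r{\left(a \right)} = 79 + \frac{1 - 21552}{6 \cdot 7184} = 79 + \frac{1}{6} \cdot \frac{1}{7184} \left(1 - 21552\right) = 79 + \frac{1}{6} \cdot \frac{1}{7184} \left(-21551\right) = 79 - \frac{21551}{43104} = \frac{3383665}{43104}$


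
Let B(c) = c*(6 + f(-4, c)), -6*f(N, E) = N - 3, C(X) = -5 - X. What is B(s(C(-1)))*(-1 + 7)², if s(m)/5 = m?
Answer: -5160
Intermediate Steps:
s(m) = 5*m
f(N, E) = ½ - N/6 (f(N, E) = -(N - 3)/6 = -(-3 + N)/6 = ½ - N/6)
B(c) = 43*c/6 (B(c) = c*(6 + (½ - ⅙*(-4))) = c*(6 + (½ + ⅔)) = c*(6 + 7/6) = c*(43/6) = 43*c/6)
B(s(C(-1)))*(-1 + 7)² = (43*(5*(-5 - 1*(-1)))/6)*(-1 + 7)² = (43*(5*(-5 + 1))/6)*6² = (43*(5*(-4))/6)*36 = ((43/6)*(-20))*36 = -430/3*36 = -5160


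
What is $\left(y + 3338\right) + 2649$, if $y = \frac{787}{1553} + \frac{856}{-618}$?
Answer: $\frac{2872602098}{479877} \approx 5986.1$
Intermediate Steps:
$y = - \frac{421501}{479877}$ ($y = 787 \cdot \frac{1}{1553} + 856 \left(- \frac{1}{618}\right) = \frac{787}{1553} - \frac{428}{309} = - \frac{421501}{479877} \approx -0.87835$)
$\left(y + 3338\right) + 2649 = \left(- \frac{421501}{479877} + 3338\right) + 2649 = \frac{1601407925}{479877} + 2649 = \frac{2872602098}{479877}$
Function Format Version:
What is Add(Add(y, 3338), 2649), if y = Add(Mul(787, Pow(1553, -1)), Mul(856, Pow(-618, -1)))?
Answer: Rational(2872602098, 479877) ≈ 5986.1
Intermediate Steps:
y = Rational(-421501, 479877) (y = Add(Mul(787, Rational(1, 1553)), Mul(856, Rational(-1, 618))) = Add(Rational(787, 1553), Rational(-428, 309)) = Rational(-421501, 479877) ≈ -0.87835)
Add(Add(y, 3338), 2649) = Add(Add(Rational(-421501, 479877), 3338), 2649) = Add(Rational(1601407925, 479877), 2649) = Rational(2872602098, 479877)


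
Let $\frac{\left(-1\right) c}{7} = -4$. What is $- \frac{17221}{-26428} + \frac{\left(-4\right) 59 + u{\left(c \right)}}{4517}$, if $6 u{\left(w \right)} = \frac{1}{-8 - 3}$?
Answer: $\frac{2361145003}{3939384108} \approx 0.59937$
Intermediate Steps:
$c = 28$ ($c = \left(-7\right) \left(-4\right) = 28$)
$u{\left(w \right)} = - \frac{1}{66}$ ($u{\left(w \right)} = \frac{1}{6 \left(-8 - 3\right)} = \frac{1}{6 \left(-11\right)} = \frac{1}{6} \left(- \frac{1}{11}\right) = - \frac{1}{66}$)
$- \frac{17221}{-26428} + \frac{\left(-4\right) 59 + u{\left(c \right)}}{4517} = - \frac{17221}{-26428} + \frac{\left(-4\right) 59 - \frac{1}{66}}{4517} = \left(-17221\right) \left(- \frac{1}{26428}\right) + \left(-236 - \frac{1}{66}\right) \frac{1}{4517} = \frac{17221}{26428} - \frac{15577}{298122} = \frac{2361145003}{3939384108}$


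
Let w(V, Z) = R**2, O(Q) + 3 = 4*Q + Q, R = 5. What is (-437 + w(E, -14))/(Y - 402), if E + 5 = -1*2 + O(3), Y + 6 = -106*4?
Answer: 103/208 ≈ 0.49519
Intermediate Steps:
Y = -430 (Y = -6 - 106*4 = -6 - 424 = -430)
O(Q) = -3 + 5*Q (O(Q) = -3 + (4*Q + Q) = -3 + 5*Q)
E = 5 (E = -5 + (-1*2 + (-3 + 5*3)) = -5 + (-2 + (-3 + 15)) = -5 + (-2 + 12) = -5 + 10 = 5)
w(V, Z) = 25 (w(V, Z) = 5**2 = 25)
(-437 + w(E, -14))/(Y - 402) = (-437 + 25)/(-430 - 402) = -412/(-832) = -412*(-1/832) = 103/208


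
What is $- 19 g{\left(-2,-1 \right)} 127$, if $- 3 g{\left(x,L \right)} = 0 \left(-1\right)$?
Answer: $0$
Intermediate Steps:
$g{\left(x,L \right)} = 0$ ($g{\left(x,L \right)} = - \frac{0 \left(-1\right)}{3} = \left(- \frac{1}{3}\right) 0 = 0$)
$- 19 g{\left(-2,-1 \right)} 127 = \left(-19\right) 0 \cdot 127 = 0 \cdot 127 = 0$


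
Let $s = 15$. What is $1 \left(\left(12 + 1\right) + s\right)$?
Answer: $28$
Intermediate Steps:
$1 \left(\left(12 + 1\right) + s\right) = 1 \left(\left(12 + 1\right) + 15\right) = 1 \left(13 + 15\right) = 1 \cdot 28 = 28$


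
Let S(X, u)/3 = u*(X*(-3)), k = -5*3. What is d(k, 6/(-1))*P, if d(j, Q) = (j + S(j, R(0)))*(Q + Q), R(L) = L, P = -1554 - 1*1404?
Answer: -532440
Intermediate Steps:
P = -2958 (P = -1554 - 1404 = -2958)
k = -15
S(X, u) = -9*X*u (S(X, u) = 3*(u*(X*(-3))) = 3*(u*(-3*X)) = 3*(-3*X*u) = -9*X*u)
d(j, Q) = 2*Q*j (d(j, Q) = (j - 9*j*0)*(Q + Q) = (j + 0)*(2*Q) = j*(2*Q) = 2*Q*j)
d(k, 6/(-1))*P = (2*(6/(-1))*(-15))*(-2958) = (2*(6*(-1))*(-15))*(-2958) = (2*(-6)*(-15))*(-2958) = 180*(-2958) = -532440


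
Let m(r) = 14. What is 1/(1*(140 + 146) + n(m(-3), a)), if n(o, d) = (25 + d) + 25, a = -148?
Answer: 1/188 ≈ 0.0053191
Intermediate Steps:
n(o, d) = 50 + d
1/(1*(140 + 146) + n(m(-3), a)) = 1/(1*(140 + 146) + (50 - 148)) = 1/(1*286 - 98) = 1/(286 - 98) = 1/188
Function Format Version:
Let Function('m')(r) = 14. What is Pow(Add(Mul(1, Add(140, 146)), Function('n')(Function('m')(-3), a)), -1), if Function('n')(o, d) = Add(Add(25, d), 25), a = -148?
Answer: Rational(1, 188) ≈ 0.0053191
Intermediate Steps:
Function('n')(o, d) = Add(50, d)
Pow(Add(Mul(1, Add(140, 146)), Function('n')(Function('m')(-3), a)), -1) = Pow(Add(Mul(1, Add(140, 146)), Add(50, -148)), -1) = Pow(Add(Mul(1, 286), -98), -1) = Pow(Add(286, -98), -1) = Pow(188, -1) = Rational(1, 188)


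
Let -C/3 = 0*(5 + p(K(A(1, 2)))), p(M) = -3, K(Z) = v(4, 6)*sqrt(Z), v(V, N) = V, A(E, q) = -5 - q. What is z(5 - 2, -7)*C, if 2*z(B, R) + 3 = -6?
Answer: 0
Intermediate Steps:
K(Z) = 4*sqrt(Z)
z(B, R) = -9/2 (z(B, R) = -3/2 + (1/2)*(-6) = -3/2 - 3 = -9/2)
C = 0 (C = -0*(5 - 3) = -0*2 = -3*0 = 0)
z(5 - 2, -7)*C = -9/2*0 = 0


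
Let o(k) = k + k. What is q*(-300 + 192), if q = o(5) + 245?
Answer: -27540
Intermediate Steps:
o(k) = 2*k
q = 255 (q = 2*5 + 245 = 10 + 245 = 255)
q*(-300 + 192) = 255*(-300 + 192) = 255*(-108) = -27540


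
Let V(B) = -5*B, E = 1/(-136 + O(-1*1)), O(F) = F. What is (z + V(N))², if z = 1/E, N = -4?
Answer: 13689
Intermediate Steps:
E = -1/137 (E = 1/(-136 - 1*1) = 1/(-136 - 1) = 1/(-137) = -1/137 ≈ -0.0072993)
z = -137 (z = 1/(-1/137) = -137)
(z + V(N))² = (-137 - 5*(-4))² = (-137 + 20)² = (-117)² = 13689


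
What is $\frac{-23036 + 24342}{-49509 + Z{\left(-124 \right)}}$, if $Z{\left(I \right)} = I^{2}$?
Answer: $- \frac{1306}{34133} \approx -0.038262$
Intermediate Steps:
$\frac{-23036 + 24342}{-49509 + Z{\left(-124 \right)}} = \frac{-23036 + 24342}{-49509 + \left(-124\right)^{2}} = \frac{1306}{-49509 + 15376} = \frac{1306}{-34133} = 1306 \left(- \frac{1}{34133}\right) = - \frac{1306}{34133}$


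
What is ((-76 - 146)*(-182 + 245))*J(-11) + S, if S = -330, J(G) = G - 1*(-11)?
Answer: -330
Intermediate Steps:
J(G) = 11 + G (J(G) = G + 11 = 11 + G)
((-76 - 146)*(-182 + 245))*J(-11) + S = ((-76 - 146)*(-182 + 245))*(11 - 11) - 330 = -222*63*0 - 330 = -13986*0 - 330 = 0 - 330 = -330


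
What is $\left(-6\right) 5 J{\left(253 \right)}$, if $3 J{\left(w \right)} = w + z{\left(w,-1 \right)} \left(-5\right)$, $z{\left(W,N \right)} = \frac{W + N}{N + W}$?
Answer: $-2480$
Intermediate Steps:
$z{\left(W,N \right)} = 1$ ($z{\left(W,N \right)} = \frac{N + W}{N + W} = 1$)
$J{\left(w \right)} = - \frac{5}{3} + \frac{w}{3}$ ($J{\left(w \right)} = \frac{w + 1 \left(-5\right)}{3} = \frac{w - 5}{3} = \frac{-5 + w}{3} = - \frac{5}{3} + \frac{w}{3}$)
$\left(-6\right) 5 J{\left(253 \right)} = \left(-6\right) 5 \left(- \frac{5}{3} + \frac{1}{3} \cdot 253\right) = - 30 \left(- \frac{5}{3} + \frac{253}{3}\right) = \left(-30\right) \frac{248}{3} = -2480$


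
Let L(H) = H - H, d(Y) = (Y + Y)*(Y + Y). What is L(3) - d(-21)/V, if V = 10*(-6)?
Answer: 147/5 ≈ 29.400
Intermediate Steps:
d(Y) = 4*Y**2 (d(Y) = (2*Y)*(2*Y) = 4*Y**2)
V = -60
L(H) = 0
L(3) - d(-21)/V = 0 - 4*(-21)**2/(-60) = 0 - 4*441*(-1)/60 = 0 - 1764*(-1)/60 = 0 - 1*(-147/5) = 0 + 147/5 = 147/5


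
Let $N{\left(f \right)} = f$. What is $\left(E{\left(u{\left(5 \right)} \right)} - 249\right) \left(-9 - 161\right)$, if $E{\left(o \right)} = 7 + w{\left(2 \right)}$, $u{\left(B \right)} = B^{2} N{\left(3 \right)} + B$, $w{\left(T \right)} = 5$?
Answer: $40290$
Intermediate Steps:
$u{\left(B \right)} = B + 3 B^{2}$ ($u{\left(B \right)} = B^{2} \cdot 3 + B = 3 B^{2} + B = B + 3 B^{2}$)
$E{\left(o \right)} = 12$ ($E{\left(o \right)} = 7 + 5 = 12$)
$\left(E{\left(u{\left(5 \right)} \right)} - 249\right) \left(-9 - 161\right) = \left(12 - 249\right) \left(-9 - 161\right) = \left(-237\right) \left(-170\right) = 40290$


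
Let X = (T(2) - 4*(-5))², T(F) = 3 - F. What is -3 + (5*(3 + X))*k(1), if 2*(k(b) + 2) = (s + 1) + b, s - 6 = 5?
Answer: 9987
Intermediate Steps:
s = 11 (s = 6 + 5 = 11)
X = 441 (X = ((3 - 1*2) - 4*(-5))² = ((3 - 2) + 20)² = (1 + 20)² = 21² = 441)
k(b) = 4 + b/2 (k(b) = -2 + ((11 + 1) + b)/2 = -2 + (12 + b)/2 = -2 + (6 + b/2) = 4 + b/2)
-3 + (5*(3 + X))*k(1) = -3 + (5*(3 + 441))*(4 + (½)*1) = -3 + (5*444)*(4 + ½) = -3 + 2220*(9/2) = -3 + 9990 = 9987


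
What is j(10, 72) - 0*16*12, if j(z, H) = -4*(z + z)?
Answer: -80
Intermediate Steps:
j(z, H) = -8*z
j(10, 72) - 0*16*12 = -8*10 - 0*16*12 = -80 - 0*12 = -80 - 1*0 = -80 + 0 = -80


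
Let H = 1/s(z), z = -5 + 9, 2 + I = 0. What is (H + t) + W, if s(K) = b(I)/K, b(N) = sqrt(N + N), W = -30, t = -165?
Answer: -195 - 2*I ≈ -195.0 - 2.0*I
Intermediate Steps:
I = -2 (I = -2 + 0 = -2)
z = 4
b(N) = sqrt(2)*sqrt(N) (b(N) = sqrt(2*N) = sqrt(2)*sqrt(N))
s(K) = 2*I/K (s(K) = (sqrt(2)*sqrt(-2))/K = (sqrt(2)*(I*sqrt(2)))/K = (2*I)/K = 2*I/K)
H = -2*I (H = 1/(2*I/4) = 1/(2*I*(1/4)) = 1/(I/2) = -2*I ≈ -2.0*I)
(H + t) + W = (-2*I - 165) - 30 = (-165 - 2*I) - 30 = -195 - 2*I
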